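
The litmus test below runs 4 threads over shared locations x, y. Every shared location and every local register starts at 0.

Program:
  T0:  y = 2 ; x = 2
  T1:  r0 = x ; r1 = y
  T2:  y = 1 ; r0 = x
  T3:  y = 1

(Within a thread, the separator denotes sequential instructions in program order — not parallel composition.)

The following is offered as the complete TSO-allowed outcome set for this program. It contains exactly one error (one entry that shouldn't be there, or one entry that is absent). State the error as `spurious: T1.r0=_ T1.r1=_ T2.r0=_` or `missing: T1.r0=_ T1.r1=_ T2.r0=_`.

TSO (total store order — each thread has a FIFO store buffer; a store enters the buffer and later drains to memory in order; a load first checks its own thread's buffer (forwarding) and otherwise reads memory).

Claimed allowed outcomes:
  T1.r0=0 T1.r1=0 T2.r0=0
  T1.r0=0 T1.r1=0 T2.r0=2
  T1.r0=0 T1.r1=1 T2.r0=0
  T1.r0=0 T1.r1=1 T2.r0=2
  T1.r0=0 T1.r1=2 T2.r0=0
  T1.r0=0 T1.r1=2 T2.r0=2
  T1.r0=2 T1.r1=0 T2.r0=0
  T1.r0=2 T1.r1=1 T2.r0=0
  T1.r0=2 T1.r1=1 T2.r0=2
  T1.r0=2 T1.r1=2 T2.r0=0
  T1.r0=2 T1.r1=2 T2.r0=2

spurious: T1.r0=2 T1.r1=0 T2.r0=0

outcome vector order: (T1.r0,T1.r1,T2.r0)
TSO (10): 000; 002; 010; 012; 020; 022; 210; 212; 220; 222
claimed∖TSO = {200}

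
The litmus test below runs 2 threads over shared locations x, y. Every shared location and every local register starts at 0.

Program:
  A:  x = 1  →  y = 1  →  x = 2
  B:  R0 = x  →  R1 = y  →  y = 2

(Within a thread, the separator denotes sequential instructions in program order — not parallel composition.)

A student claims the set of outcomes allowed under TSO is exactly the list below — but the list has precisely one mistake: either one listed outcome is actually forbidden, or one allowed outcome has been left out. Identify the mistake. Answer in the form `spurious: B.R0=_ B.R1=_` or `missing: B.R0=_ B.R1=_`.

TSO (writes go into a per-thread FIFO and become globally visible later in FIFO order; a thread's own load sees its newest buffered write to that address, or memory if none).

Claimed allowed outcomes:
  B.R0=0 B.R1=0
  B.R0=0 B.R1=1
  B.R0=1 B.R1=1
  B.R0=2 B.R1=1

outcome vector order: (B.R0,B.R1)
TSO (5): (0,0), (0,1), (1,0), (1,1), (2,1)
TSO∖claimed = {(1,0)}

missing: B.R0=1 B.R1=0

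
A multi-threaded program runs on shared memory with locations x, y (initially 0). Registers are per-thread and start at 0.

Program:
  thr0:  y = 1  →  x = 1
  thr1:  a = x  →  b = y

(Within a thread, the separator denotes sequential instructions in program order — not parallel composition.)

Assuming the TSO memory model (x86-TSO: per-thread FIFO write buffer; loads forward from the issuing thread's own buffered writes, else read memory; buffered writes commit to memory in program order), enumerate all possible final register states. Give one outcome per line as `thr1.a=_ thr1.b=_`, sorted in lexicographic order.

thr1.a=0 thr1.b=0
thr1.a=0 thr1.b=1
thr1.a=1 thr1.b=1

outcome vector order: (thr1.a,thr1.b)
|TSO outcomes| = 3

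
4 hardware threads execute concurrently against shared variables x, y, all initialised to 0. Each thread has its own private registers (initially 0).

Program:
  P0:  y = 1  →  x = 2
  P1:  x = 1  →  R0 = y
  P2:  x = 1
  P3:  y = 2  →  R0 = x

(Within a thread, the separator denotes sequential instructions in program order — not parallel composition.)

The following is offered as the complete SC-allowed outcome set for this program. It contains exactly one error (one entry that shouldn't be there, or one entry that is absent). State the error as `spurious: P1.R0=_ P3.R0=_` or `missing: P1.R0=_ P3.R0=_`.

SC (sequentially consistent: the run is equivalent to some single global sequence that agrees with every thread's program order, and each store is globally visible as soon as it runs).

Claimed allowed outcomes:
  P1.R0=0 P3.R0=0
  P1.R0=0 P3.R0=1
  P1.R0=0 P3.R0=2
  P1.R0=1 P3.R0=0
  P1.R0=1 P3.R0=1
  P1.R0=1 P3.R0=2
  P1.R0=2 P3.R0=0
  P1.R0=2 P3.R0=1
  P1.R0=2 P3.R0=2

outcome vector order: (P1.R0,P3.R0)
SC: 8 outcomes — {(0,1), (0,2), (1,0), (1,1), (1,2), (2,0), (2,1), (2,2)}
claimed∖SC = {(0,0)}

spurious: P1.R0=0 P3.R0=0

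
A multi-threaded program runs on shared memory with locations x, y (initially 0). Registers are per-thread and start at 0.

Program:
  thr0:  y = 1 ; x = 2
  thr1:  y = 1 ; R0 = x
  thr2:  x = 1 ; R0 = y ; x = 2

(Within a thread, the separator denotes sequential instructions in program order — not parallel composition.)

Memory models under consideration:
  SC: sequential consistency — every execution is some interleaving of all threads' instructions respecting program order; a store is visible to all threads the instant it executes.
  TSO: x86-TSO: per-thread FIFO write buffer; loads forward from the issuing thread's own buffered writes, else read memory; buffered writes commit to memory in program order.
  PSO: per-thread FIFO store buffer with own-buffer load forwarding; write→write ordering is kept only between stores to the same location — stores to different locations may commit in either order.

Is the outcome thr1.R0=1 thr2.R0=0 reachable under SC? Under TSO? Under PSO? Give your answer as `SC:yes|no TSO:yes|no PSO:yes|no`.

outcome vector order: (thr1.R0,thr2.R0)
[SC] allowed = {0/1, 1/0, 1/1, 2/0, 2/1}
[TSO] allowed = {0/0, 0/1, 1/0, 1/1, 2/0, 2/1}
[PSO] allowed = {0/0, 0/1, 1/0, 1/1, 2/0, 2/1}
target 1/0 ∈ {SC,TSO,PSO}

SC:yes TSO:yes PSO:yes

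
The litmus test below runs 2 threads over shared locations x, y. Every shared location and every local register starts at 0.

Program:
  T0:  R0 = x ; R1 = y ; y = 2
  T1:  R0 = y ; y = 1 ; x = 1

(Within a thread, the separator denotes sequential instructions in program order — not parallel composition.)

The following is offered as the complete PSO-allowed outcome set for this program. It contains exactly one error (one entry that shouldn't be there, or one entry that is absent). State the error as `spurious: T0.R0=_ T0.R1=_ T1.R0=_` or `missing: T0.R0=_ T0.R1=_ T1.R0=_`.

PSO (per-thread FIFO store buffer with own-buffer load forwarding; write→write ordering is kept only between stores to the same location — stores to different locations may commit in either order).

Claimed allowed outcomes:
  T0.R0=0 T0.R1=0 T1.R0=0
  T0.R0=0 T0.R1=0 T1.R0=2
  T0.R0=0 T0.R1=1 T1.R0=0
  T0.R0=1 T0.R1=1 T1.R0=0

missing: T0.R0=1 T0.R1=0 T1.R0=0

outcome vector order: (T0.R0,T0.R1,T1.R0)
[PSO] allowed = {<0 0 0> <0 0 2> <0 1 0> <1 0 0> <1 1 0>}
PSO∖claimed = {<1 0 0>}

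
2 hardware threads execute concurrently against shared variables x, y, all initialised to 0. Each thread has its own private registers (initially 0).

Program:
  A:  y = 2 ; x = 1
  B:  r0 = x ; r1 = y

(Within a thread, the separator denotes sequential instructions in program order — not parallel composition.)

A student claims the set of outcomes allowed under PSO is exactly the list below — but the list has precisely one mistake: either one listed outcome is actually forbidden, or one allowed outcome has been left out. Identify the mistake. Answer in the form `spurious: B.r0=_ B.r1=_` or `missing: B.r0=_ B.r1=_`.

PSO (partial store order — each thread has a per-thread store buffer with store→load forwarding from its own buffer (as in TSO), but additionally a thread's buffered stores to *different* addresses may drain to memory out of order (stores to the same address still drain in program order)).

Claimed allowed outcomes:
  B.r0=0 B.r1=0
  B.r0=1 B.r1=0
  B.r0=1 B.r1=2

outcome vector order: (B.r0,B.r1)
PSO: 4 outcomes — {<0 0>, <0 2>, <1 0>, <1 2>}
PSO∖claimed = {<0 2>}

missing: B.r0=0 B.r1=2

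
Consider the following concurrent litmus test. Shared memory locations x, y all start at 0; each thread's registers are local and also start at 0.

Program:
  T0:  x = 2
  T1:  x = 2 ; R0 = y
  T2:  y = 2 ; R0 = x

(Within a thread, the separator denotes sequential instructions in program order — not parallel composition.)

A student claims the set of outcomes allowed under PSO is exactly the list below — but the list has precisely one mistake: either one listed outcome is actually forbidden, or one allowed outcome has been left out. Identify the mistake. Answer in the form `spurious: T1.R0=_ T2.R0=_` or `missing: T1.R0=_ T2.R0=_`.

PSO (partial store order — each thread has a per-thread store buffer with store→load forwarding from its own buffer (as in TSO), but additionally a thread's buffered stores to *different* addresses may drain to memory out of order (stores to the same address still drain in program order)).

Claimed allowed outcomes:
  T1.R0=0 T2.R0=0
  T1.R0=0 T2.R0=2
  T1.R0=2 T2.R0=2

outcome vector order: (T1.R0,T2.R0)
PSO: 4 outcomes — {(0,0), (0,2), (2,0), (2,2)}
PSO∖claimed = {(2,0)}

missing: T1.R0=2 T2.R0=0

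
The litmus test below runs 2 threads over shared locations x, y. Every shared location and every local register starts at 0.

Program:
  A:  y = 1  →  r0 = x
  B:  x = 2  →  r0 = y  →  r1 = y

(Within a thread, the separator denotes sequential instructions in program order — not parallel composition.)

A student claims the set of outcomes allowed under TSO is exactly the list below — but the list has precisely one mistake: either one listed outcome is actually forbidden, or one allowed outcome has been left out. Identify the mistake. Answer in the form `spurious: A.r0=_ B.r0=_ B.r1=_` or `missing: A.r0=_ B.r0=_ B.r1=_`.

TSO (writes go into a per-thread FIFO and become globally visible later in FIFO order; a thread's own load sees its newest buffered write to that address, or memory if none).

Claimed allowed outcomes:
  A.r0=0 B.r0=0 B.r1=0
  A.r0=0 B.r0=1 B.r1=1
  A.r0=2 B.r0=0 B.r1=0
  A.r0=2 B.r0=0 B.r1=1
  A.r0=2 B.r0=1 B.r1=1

outcome vector order: (A.r0,B.r0,B.r1)
[TSO] allowed = {0/0/0 0/0/1 0/1/1 2/0/0 2/0/1 2/1/1}
TSO∖claimed = {0/0/1}

missing: A.r0=0 B.r0=0 B.r1=1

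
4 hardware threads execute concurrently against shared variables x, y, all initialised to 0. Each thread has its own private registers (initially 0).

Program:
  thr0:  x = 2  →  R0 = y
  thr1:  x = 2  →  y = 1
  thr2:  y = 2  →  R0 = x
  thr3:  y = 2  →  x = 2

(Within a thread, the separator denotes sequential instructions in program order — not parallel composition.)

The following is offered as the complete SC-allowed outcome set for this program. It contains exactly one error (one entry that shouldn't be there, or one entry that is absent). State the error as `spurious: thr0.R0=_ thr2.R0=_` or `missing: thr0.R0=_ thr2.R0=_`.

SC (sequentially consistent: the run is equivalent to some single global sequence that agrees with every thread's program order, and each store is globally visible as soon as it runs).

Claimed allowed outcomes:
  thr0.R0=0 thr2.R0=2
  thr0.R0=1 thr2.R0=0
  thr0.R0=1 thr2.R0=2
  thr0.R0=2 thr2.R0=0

missing: thr0.R0=2 thr2.R0=2

outcome vector order: (thr0.R0,thr2.R0)
[SC] allowed = {<0 2>; <1 0>; <1 2>; <2 0>; <2 2>}
SC∖claimed = {<2 2>}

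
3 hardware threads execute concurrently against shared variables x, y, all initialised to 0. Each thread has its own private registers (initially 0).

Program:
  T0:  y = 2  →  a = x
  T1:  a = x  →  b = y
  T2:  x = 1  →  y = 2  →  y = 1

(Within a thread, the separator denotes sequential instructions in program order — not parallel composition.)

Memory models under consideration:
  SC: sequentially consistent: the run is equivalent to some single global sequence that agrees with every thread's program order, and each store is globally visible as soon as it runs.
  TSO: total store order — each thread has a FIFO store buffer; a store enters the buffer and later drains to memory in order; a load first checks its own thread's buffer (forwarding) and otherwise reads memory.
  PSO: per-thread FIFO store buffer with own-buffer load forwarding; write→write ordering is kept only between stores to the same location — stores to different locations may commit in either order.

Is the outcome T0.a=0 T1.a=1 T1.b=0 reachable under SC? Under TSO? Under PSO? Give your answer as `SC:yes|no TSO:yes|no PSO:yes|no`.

outcome vector order: (T0.a,T1.a,T1.b)
SC (11): 0/0/0, 0/0/1, 0/0/2, 0/1/1, 0/1/2, 1/0/0, 1/0/1, 1/0/2, 1/1/0, 1/1/1, 1/1/2
TSO (12): 0/0/0, 0/0/1, 0/0/2, 0/1/0, 0/1/1, 0/1/2, 1/0/0, 1/0/1, 1/0/2, 1/1/0, 1/1/1, 1/1/2
PSO (12): 0/0/0, 0/0/1, 0/0/2, 0/1/0, 0/1/1, 0/1/2, 1/0/0, 1/0/1, 1/0/2, 1/1/0, 1/1/1, 1/1/2
target 0/1/0 ∈ {TSO,PSO}

SC:no TSO:yes PSO:yes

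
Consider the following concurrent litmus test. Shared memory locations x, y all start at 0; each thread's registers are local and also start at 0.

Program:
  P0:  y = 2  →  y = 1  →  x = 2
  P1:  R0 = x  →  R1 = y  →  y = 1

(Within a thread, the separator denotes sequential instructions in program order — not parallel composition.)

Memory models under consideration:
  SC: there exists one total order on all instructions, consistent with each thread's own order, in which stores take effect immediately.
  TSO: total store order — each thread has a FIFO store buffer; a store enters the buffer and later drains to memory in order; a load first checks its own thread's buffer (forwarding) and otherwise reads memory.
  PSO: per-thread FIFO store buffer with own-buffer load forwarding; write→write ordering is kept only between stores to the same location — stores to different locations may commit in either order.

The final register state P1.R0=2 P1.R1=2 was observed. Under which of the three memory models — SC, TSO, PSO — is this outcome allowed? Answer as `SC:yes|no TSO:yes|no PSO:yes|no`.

outcome vector order: (P1.R0,P1.R1)
SC: 4 outcomes — {(0,0) (0,1) (0,2) (2,1)}
TSO: 4 outcomes — {(0,0) (0,1) (0,2) (2,1)}
PSO: 6 outcomes — {(0,0) (0,1) (0,2) (2,0) (2,1) (2,2)}
target (2,2) ∈ {PSO}

SC:no TSO:no PSO:yes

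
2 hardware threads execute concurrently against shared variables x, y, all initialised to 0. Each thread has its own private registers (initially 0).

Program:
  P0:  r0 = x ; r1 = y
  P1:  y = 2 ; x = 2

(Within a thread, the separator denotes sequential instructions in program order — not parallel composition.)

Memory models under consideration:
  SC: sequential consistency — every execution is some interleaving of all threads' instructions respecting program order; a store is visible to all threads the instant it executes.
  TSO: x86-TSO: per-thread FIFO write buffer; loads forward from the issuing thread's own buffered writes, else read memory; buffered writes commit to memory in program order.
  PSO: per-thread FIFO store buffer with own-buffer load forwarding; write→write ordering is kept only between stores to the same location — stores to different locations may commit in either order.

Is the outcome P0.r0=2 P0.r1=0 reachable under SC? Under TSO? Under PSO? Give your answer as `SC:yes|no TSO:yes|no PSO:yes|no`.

SC:no TSO:no PSO:yes

outcome vector order: (P0.r0,P0.r1)
SC: 3 outcomes — {00 02 22}
TSO: 3 outcomes — {00 02 22}
PSO: 4 outcomes — {00 02 20 22}
target 20 ∈ {PSO}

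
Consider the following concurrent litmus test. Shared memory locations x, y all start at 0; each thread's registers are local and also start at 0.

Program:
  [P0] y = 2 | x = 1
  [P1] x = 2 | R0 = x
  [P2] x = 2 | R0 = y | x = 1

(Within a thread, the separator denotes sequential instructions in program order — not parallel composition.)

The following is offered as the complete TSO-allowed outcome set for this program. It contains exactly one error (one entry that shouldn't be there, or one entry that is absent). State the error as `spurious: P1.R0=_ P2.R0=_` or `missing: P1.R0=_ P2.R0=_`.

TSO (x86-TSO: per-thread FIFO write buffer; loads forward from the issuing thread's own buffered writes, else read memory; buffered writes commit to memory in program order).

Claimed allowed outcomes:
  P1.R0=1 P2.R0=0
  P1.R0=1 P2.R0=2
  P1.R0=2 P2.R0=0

missing: P1.R0=2 P2.R0=2

outcome vector order: (P1.R0,P2.R0)
[TSO] allowed = {(1,0); (1,2); (2,0); (2,2)}
TSO∖claimed = {(2,2)}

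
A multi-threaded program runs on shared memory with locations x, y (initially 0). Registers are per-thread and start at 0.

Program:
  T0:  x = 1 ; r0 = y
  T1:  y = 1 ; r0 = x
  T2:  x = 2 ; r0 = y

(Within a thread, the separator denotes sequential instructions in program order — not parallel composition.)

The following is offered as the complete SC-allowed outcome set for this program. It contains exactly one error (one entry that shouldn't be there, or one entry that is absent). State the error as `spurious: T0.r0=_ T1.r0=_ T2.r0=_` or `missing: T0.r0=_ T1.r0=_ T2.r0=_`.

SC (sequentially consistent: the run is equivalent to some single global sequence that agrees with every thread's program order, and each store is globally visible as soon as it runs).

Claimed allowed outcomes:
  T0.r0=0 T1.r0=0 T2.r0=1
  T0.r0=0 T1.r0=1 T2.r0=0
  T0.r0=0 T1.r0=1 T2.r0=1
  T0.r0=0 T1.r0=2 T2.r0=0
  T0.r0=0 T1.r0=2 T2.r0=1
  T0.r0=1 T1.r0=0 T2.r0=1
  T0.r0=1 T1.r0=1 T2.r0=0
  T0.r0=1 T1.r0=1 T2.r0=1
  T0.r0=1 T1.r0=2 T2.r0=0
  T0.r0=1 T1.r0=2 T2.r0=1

outcome vector order: (T0.r0,T1.r0,T2.r0)
SC: 9 outcomes — {<0 1 0> <0 1 1> <0 2 0> <0 2 1> <1 0 1> <1 1 0> <1 1 1> <1 2 0> <1 2 1>}
claimed∖SC = {<0 0 1>}

spurious: T0.r0=0 T1.r0=0 T2.r0=1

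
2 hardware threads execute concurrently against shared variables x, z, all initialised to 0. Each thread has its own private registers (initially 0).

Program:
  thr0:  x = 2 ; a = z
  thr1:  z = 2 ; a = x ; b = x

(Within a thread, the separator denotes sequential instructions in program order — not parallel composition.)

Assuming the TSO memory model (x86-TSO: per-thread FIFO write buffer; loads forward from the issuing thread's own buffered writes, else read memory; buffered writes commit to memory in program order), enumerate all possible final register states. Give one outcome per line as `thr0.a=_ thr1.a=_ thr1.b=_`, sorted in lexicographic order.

outcome vector order: (thr0.a,thr1.a,thr1.b)
|TSO outcomes| = 6

thr0.a=0 thr1.a=0 thr1.b=0
thr0.a=0 thr1.a=0 thr1.b=2
thr0.a=0 thr1.a=2 thr1.b=2
thr0.a=2 thr1.a=0 thr1.b=0
thr0.a=2 thr1.a=0 thr1.b=2
thr0.a=2 thr1.a=2 thr1.b=2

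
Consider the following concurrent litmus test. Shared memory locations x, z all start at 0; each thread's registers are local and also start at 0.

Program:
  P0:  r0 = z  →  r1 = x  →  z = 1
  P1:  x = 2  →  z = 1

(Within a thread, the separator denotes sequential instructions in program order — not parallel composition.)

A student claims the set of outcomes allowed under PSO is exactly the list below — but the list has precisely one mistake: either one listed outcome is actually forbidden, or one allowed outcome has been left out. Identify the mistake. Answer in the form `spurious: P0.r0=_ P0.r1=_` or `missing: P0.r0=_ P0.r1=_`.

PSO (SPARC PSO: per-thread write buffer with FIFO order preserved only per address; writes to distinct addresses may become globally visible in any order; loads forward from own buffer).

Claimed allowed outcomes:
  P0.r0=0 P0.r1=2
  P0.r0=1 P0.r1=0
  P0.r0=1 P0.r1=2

missing: P0.r0=0 P0.r1=0

outcome vector order: (P0.r0,P0.r1)
[PSO] allowed = {(0,0) (0,2) (1,0) (1,2)}
PSO∖claimed = {(0,0)}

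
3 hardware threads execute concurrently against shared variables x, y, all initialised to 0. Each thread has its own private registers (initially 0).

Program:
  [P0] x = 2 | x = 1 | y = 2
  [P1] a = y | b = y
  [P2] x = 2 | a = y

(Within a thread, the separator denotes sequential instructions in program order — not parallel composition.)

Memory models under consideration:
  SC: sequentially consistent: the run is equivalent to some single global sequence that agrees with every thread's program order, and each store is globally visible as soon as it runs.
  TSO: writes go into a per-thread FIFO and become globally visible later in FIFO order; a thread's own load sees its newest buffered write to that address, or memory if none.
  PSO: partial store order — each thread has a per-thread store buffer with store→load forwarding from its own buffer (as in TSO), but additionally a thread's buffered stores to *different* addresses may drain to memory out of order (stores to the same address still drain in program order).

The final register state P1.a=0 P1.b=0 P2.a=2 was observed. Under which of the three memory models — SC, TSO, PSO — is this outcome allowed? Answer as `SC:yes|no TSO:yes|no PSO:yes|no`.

outcome vector order: (P1.a,P1.b,P2.a)
under SC → 0/0/0, 0/0/2, 0/2/0, 0/2/2, 2/2/0, 2/2/2
under TSO → 0/0/0, 0/0/2, 0/2/0, 0/2/2, 2/2/0, 2/2/2
under PSO → 0/0/0, 0/0/2, 0/2/0, 0/2/2, 2/2/0, 2/2/2
target 0/0/2 ∈ {SC,TSO,PSO}

SC:yes TSO:yes PSO:yes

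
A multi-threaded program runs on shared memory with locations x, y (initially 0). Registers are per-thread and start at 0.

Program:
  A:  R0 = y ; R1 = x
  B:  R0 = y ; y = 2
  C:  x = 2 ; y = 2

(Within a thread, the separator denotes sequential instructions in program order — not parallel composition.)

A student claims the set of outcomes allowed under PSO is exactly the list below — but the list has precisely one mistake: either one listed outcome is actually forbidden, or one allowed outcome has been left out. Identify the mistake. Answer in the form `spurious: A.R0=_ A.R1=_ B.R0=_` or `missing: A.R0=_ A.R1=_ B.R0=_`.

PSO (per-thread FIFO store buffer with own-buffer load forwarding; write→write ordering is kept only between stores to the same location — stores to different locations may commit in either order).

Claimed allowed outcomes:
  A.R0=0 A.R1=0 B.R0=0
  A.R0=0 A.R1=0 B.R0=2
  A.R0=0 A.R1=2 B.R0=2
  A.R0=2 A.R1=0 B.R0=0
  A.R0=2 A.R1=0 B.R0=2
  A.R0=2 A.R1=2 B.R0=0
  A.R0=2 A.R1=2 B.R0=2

missing: A.R0=0 A.R1=2 B.R0=0

outcome vector order: (A.R0,A.R1,B.R0)
under PSO → 0/0/0 0/0/2 0/2/0 0/2/2 2/0/0 2/0/2 2/2/0 2/2/2
PSO∖claimed = {0/2/0}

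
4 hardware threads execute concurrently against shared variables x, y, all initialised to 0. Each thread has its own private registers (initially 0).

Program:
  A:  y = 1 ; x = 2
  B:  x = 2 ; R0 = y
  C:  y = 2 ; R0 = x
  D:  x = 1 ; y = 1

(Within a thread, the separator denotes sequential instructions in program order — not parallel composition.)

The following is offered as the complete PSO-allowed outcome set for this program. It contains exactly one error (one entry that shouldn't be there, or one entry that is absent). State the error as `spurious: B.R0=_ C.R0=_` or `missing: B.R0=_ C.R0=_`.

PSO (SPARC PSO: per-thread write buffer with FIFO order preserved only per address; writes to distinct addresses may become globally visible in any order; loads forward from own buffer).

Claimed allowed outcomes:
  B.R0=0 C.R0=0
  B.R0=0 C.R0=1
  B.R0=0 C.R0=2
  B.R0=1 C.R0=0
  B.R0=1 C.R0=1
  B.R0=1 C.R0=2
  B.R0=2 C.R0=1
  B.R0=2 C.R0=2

outcome vector order: (B.R0,C.R0)
PSO: 9 outcomes — {00; 01; 02; 10; 11; 12; 20; 21; 22}
PSO∖claimed = {20}

missing: B.R0=2 C.R0=0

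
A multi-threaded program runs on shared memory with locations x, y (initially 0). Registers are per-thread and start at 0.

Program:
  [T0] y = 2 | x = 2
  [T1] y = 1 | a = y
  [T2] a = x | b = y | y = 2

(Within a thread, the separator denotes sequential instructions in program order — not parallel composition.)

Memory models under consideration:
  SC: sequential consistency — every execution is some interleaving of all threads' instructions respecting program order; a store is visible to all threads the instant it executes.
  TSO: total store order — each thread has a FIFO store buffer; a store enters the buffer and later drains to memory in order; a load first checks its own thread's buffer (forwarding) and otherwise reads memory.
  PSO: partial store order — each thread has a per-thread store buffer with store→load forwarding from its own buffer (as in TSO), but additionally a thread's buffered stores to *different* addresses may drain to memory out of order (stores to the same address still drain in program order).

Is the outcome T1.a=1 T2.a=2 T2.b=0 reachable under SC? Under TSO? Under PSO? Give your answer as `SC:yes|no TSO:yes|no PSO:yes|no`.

outcome vector order: (T1.a,T2.a,T2.b)
[SC] allowed = {1/0/0 1/0/1 1/0/2 1/2/1 1/2/2 2/0/0 2/0/1 2/0/2 2/2/1 2/2/2}
[TSO] allowed = {1/0/0 1/0/1 1/0/2 1/2/1 1/2/2 2/0/0 2/0/1 2/0/2 2/2/1 2/2/2}
[PSO] allowed = {1/0/0 1/0/1 1/0/2 1/2/0 1/2/1 1/2/2 2/0/0 2/0/1 2/0/2 2/2/0 2/2/1 2/2/2}
target 1/2/0 ∈ {PSO}

SC:no TSO:no PSO:yes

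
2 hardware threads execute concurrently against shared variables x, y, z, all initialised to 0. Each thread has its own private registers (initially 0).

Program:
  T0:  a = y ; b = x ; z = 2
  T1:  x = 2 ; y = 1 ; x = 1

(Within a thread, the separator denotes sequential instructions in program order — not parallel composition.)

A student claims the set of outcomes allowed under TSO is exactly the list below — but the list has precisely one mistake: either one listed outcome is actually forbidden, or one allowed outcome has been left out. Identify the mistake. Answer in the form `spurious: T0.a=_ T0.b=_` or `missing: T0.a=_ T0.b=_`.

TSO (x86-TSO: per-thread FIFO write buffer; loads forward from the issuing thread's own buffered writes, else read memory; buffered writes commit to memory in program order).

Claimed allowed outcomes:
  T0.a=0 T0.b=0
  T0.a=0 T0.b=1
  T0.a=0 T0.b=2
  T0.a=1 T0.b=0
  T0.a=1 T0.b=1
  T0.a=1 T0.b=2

outcome vector order: (T0.a,T0.b)
[TSO] allowed = {<0 0>, <0 1>, <0 2>, <1 1>, <1 2>}
claimed∖TSO = {<1 0>}

spurious: T0.a=1 T0.b=0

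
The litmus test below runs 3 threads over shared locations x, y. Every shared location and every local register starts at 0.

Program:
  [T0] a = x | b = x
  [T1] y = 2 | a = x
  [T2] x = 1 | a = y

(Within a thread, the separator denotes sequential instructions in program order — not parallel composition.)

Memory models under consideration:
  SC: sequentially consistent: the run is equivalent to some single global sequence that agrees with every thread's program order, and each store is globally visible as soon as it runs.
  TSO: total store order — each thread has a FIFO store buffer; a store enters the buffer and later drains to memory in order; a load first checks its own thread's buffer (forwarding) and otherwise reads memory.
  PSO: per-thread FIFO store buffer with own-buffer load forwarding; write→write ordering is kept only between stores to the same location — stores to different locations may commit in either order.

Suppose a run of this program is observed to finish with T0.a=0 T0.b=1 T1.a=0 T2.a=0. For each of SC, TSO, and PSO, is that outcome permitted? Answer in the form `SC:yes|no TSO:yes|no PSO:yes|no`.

SC:no TSO:yes PSO:yes

outcome vector order: (T0.a,T0.b,T1.a,T2.a)
under SC → 0002, 0010, 0012, 0102, 0110, 0112, 1102, 1110, 1112
under TSO → 0000, 0002, 0010, 0012, 0100, 0102, 0110, 0112, 1100, 1102, 1110, 1112
under PSO → 0000, 0002, 0010, 0012, 0100, 0102, 0110, 0112, 1100, 1102, 1110, 1112
target 0100 ∈ {TSO,PSO}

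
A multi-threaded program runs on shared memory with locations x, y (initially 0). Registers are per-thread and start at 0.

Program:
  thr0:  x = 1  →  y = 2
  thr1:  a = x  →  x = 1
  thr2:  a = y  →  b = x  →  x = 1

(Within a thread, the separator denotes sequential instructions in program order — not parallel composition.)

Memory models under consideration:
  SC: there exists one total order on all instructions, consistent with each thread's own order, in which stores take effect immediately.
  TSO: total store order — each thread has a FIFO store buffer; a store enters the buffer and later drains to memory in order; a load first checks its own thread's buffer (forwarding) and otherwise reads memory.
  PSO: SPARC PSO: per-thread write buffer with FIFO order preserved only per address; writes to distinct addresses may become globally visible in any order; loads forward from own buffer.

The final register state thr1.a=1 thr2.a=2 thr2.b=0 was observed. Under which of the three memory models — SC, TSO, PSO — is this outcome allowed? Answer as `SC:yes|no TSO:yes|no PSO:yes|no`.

outcome vector order: (thr1.a,thr2.a,thr2.b)
SC: 6 outcomes — {000; 001; 021; 100; 101; 121}
TSO: 6 outcomes — {000; 001; 021; 100; 101; 121}
PSO: 8 outcomes — {000; 001; 020; 021; 100; 101; 120; 121}
target 120 ∈ {PSO}

SC:no TSO:no PSO:yes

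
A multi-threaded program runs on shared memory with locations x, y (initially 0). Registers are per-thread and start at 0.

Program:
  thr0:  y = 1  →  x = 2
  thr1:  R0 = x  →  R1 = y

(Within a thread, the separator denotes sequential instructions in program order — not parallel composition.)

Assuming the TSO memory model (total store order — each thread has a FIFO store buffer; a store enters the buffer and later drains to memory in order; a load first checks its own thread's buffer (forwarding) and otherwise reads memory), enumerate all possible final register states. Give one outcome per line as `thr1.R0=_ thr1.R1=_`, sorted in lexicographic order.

thr1.R0=0 thr1.R1=0
thr1.R0=0 thr1.R1=1
thr1.R0=2 thr1.R1=1

outcome vector order: (thr1.R0,thr1.R1)
|TSO outcomes| = 3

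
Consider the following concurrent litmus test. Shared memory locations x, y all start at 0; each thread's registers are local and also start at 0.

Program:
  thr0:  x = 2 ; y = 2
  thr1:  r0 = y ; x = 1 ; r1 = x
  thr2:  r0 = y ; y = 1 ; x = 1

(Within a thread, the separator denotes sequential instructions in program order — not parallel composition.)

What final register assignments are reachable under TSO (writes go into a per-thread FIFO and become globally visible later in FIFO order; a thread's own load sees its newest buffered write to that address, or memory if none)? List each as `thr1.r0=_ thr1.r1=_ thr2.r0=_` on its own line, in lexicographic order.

thr1.r0=0 thr1.r1=1 thr2.r0=0
thr1.r0=0 thr1.r1=1 thr2.r0=2
thr1.r0=0 thr1.r1=2 thr2.r0=0
thr1.r0=0 thr1.r1=2 thr2.r0=2
thr1.r0=1 thr1.r1=1 thr2.r0=0
thr1.r0=1 thr1.r1=1 thr2.r0=2
thr1.r0=1 thr1.r1=2 thr2.r0=0
thr1.r0=2 thr1.r1=1 thr2.r0=0
thr1.r0=2 thr1.r1=1 thr2.r0=2

outcome vector order: (thr1.r0,thr1.r1,thr2.r0)
|TSO outcomes| = 9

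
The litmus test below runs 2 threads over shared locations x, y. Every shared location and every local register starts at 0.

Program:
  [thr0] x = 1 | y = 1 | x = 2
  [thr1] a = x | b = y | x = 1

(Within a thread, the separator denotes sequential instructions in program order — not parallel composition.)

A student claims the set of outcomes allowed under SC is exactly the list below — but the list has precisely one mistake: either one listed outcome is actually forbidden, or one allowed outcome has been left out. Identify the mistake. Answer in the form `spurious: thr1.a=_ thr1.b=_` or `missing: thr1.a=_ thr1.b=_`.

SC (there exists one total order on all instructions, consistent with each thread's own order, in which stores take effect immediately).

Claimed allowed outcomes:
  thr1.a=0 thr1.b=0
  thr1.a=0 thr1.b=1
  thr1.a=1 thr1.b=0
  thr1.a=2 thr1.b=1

missing: thr1.a=1 thr1.b=1

outcome vector order: (thr1.a,thr1.b)
SC: 5 outcomes — {(0,0); (0,1); (1,0); (1,1); (2,1)}
SC∖claimed = {(1,1)}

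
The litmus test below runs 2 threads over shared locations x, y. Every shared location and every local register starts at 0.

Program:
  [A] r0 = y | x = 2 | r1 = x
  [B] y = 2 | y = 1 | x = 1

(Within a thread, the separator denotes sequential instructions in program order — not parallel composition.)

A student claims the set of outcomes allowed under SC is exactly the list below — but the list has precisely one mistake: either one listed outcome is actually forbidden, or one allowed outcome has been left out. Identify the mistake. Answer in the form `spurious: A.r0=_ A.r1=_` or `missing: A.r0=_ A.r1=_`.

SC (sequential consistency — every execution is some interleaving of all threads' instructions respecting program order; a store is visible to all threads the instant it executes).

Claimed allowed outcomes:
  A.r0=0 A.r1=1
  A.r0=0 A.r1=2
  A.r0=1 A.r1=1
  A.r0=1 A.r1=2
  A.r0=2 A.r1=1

missing: A.r0=2 A.r1=2

outcome vector order: (A.r0,A.r1)
SC: 6 outcomes — {01, 02, 11, 12, 21, 22}
SC∖claimed = {22}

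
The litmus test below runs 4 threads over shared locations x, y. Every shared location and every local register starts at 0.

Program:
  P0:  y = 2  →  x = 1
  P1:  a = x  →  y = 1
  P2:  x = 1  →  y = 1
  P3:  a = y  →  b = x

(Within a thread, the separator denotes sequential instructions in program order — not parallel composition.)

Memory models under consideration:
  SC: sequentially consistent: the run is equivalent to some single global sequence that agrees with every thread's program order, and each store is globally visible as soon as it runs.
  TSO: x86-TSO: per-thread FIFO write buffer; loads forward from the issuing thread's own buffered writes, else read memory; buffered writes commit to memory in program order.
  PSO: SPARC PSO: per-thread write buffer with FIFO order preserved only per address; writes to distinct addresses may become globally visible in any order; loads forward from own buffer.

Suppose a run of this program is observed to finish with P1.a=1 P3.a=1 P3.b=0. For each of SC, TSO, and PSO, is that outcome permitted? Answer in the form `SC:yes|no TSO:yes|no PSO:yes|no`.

SC:no TSO:no PSO:yes

outcome vector order: (P1.a,P3.a,P3.b)
[SC] allowed = {0/0/0; 0/0/1; 0/1/0; 0/1/1; 0/2/0; 0/2/1; 1/0/0; 1/0/1; 1/1/1; 1/2/0; 1/2/1}
[TSO] allowed = {0/0/0; 0/0/1; 0/1/0; 0/1/1; 0/2/0; 0/2/1; 1/0/0; 1/0/1; 1/1/1; 1/2/0; 1/2/1}
[PSO] allowed = {0/0/0; 0/0/1; 0/1/0; 0/1/1; 0/2/0; 0/2/1; 1/0/0; 1/0/1; 1/1/0; 1/1/1; 1/2/0; 1/2/1}
target 1/1/0 ∈ {PSO}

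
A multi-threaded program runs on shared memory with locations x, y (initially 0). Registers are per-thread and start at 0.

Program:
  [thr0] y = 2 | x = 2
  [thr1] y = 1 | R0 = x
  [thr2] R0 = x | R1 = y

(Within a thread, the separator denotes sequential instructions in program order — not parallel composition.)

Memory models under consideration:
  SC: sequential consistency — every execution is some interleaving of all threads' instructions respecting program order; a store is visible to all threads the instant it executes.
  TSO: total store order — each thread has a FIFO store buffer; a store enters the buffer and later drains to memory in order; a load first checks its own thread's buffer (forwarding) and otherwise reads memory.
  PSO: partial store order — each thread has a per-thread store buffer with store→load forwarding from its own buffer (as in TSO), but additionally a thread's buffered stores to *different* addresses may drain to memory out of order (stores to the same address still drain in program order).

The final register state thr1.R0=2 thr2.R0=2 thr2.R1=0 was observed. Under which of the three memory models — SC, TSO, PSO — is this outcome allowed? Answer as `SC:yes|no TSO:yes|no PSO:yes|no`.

outcome vector order: (thr1.R0,thr2.R0,thr2.R1)
SC (10): <0 0 0> <0 0 1> <0 0 2> <0 2 1> <0 2 2> <2 0 0> <2 0 1> <2 0 2> <2 2 1> <2 2 2>
TSO (10): <0 0 0> <0 0 1> <0 0 2> <0 2 1> <0 2 2> <2 0 0> <2 0 1> <2 0 2> <2 2 1> <2 2 2>
PSO (12): <0 0 0> <0 0 1> <0 0 2> <0 2 0> <0 2 1> <0 2 2> <2 0 0> <2 0 1> <2 0 2> <2 2 0> <2 2 1> <2 2 2>
target <2 2 0> ∈ {PSO}

SC:no TSO:no PSO:yes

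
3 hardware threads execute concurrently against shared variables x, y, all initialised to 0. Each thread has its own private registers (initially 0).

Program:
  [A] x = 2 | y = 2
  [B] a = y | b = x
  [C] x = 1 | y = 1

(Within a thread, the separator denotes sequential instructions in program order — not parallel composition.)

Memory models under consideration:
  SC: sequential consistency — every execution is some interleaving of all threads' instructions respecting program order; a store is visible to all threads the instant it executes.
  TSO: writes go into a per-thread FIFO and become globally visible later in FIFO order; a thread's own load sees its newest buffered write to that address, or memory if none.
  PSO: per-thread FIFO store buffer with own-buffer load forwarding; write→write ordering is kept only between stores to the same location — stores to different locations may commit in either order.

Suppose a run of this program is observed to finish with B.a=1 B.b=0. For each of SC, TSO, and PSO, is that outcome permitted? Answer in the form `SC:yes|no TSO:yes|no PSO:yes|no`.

outcome vector order: (B.a,B.b)
under SC → (0,0) (0,1) (0,2) (1,1) (1,2) (2,1) (2,2)
under TSO → (0,0) (0,1) (0,2) (1,1) (1,2) (2,1) (2,2)
under PSO → (0,0) (0,1) (0,2) (1,0) (1,1) (1,2) (2,0) (2,1) (2,2)
target (1,0) ∈ {PSO}

SC:no TSO:no PSO:yes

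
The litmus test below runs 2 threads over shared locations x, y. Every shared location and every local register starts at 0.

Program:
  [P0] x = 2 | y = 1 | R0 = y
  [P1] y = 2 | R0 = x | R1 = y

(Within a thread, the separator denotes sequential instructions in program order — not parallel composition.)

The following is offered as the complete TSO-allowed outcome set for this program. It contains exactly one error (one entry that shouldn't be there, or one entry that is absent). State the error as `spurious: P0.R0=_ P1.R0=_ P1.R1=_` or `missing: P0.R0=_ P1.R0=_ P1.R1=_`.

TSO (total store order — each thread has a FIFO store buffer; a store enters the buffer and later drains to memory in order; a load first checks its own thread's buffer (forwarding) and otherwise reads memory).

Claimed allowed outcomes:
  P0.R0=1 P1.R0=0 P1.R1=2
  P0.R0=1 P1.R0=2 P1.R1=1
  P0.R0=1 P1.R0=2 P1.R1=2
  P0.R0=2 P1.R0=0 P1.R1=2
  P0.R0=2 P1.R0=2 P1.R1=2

missing: P0.R0=1 P1.R0=0 P1.R1=1

outcome vector order: (P0.R0,P1.R0,P1.R1)
TSO (6): 1/0/1 1/0/2 1/2/1 1/2/2 2/0/2 2/2/2
TSO∖claimed = {1/0/1}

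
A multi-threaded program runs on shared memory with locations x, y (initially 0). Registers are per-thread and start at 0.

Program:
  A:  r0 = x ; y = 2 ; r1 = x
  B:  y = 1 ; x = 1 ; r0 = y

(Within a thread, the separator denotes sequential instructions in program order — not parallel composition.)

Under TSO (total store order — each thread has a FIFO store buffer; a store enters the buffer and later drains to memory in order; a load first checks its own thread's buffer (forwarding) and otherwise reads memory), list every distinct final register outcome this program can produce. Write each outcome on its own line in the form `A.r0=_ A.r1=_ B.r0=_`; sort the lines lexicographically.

outcome vector order: (A.r0,A.r1,B.r0)
|TSO outcomes| = 6

A.r0=0 A.r1=0 B.r0=1
A.r0=0 A.r1=0 B.r0=2
A.r0=0 A.r1=1 B.r0=1
A.r0=0 A.r1=1 B.r0=2
A.r0=1 A.r1=1 B.r0=1
A.r0=1 A.r1=1 B.r0=2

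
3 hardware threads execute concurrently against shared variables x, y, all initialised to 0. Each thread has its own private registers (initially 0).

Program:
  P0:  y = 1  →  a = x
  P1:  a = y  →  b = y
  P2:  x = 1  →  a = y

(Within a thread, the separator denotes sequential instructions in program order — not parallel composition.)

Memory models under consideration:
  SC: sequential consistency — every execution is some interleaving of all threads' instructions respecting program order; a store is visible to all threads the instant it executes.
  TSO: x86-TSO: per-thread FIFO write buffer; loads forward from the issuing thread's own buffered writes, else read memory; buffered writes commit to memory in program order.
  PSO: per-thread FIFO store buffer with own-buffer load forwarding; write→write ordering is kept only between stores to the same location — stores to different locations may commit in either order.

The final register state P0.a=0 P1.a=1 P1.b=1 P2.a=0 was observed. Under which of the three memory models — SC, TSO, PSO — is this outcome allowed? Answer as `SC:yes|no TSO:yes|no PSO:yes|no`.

outcome vector order: (P0.a,P1.a,P1.b,P2.a)
[SC] allowed = {(0,0,0,1); (0,0,1,1); (0,1,1,1); (1,0,0,0); (1,0,0,1); (1,0,1,0); (1,0,1,1); (1,1,1,0); (1,1,1,1)}
[TSO] allowed = {(0,0,0,0); (0,0,0,1); (0,0,1,0); (0,0,1,1); (0,1,1,0); (0,1,1,1); (1,0,0,0); (1,0,0,1); (1,0,1,0); (1,0,1,1); (1,1,1,0); (1,1,1,1)}
[PSO] allowed = {(0,0,0,0); (0,0,0,1); (0,0,1,0); (0,0,1,1); (0,1,1,0); (0,1,1,1); (1,0,0,0); (1,0,0,1); (1,0,1,0); (1,0,1,1); (1,1,1,0); (1,1,1,1)}
target (0,1,1,0) ∈ {TSO,PSO}

SC:no TSO:yes PSO:yes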